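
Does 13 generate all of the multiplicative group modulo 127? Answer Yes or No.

No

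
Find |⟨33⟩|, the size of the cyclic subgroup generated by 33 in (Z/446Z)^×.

37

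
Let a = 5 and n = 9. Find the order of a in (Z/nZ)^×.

6

ord(5) | φ(9) = φ(3^2) = 3·(3−1) = 6 = 2 · 3.
Divisors of 6: 1, 2, 3, 6.
Compute 5^d (mod 9) for the divisors d until we hit 1:
5^1 ≡ 5 (mod 9)
5^2 ≡ 7 (mod 9)
5^3 ≡ 8 (mod 9)
5^6 ≡ 1 (mod 9) ✓
The smallest such exponent is 6, so the order of 5 is 6.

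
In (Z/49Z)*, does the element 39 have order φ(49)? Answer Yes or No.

No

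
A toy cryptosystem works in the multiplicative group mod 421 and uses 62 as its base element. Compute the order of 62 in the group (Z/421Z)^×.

140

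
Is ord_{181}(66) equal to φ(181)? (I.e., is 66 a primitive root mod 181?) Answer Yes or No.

Yes

φ(181) = 181 − 1 = 180 = 2^2 · 3^2 · 5.
It suffices to check that the order of 66 is not a proper divisor of 180: compute 66^(180/q) for q ∈ {2, 3, 5}.
66^90 ≡ 180 (mod 181)  [q = 2: ≢ 1 ✓]
66^60 ≡ 132 (mod 181)  [q = 3: ≢ 1 ✓]
66^36 ≡ 135 (mod 181)  [q = 5: ≢ 1 ✓]
None equal 1, so ord_181(66) = 180: 66 is a primitive root.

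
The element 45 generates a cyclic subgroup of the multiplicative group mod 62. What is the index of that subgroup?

2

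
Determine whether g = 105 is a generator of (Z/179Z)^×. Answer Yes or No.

Yes

φ(179) = 179 − 1 = 178 = 2 · 89.
It suffices to check that the order of 105 is not a proper divisor of 178: compute 105^(178/q) for q ∈ {2, 89}.
105^89 ≡ 178 (mod 179)  [q = 2: ≢ 1 ✓]
105^2 ≡ 106 (mod 179)  [q = 89: ≢ 1 ✓]
Every test exponent gives a nontrivial residue, hence 105 generates the full group.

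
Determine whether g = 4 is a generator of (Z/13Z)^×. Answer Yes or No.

φ(13) = 13 − 1 = 12 = 2^2 · 3.
An element g generates (Z/13Z)^× iff g^(12/q) ≢ 1 (mod 13) for each prime q ∈ {2, 3}.
4^6 ≡ 1 (mod 13)  [q = 2: ≡ 1 ✗]
4^4 ≡ 9 (mod 13)  [q = 3: ≢ 1 ✓]
4^6 ≡ 1 shows ord(4) | 6, strictly less than φ(13); not a primitive root.

No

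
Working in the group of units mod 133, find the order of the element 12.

ord(12) | φ(133) = φ(7·19) = (7−1)·(19−1) = 6·18 = 108 = 2^2 · 3^3.
Divisors of 108: 1, 2, 3, 4, 6, 9, 12, 18, 27, 36, 54, 108.
Check 12^d mod 133 for each divisor in increasing order:
12^1 ≡ 12
12^2 ≡ 11
12^3 ≡ 132
12^4 ≡ 121
12^6 ≡ 1
So ord_133(12) = 6.

6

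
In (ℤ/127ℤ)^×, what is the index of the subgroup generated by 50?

6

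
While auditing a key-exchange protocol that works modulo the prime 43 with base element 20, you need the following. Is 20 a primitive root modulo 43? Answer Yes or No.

Yes

φ(43) = 43 − 1 = 42 = 2 · 3 · 7.
It suffices to check that the order of 20 is not a proper divisor of 42: compute 20^(42/q) for q ∈ {2, 3, 7}.
20^21 ≡ 42 (mod 43)  [q = 2: ≢ 1 ✓]
20^14 ≡ 36 (mod 43)  [q = 3: ≢ 1 ✓]
20^6 ≡ 4 (mod 43)  [q = 7: ≢ 1 ✓]
Every test exponent gives a nontrivial residue, hence 20 generates the full group.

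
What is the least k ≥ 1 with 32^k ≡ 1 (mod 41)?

4

ord(32) | φ(41) = 41 − 1 = 40 = 2^3 · 5.
Divisors of 40: 1, 2, 4, 5, 8, 10, 20, 40.
Compute 32^d (mod 41) for the divisors d until we hit 1:
32^1 ≡ 32 (mod 41)
32^2 ≡ 40 (mod 41)
32^4 ≡ 1 (mod 41) ✓
The smallest such exponent is 4, so the order of 32 is 4.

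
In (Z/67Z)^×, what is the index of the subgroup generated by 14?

6

ord(14) | φ(67) = 67 − 1 = 66 = 2 · 3 · 11.
Divisors of 66: 1, 2, 3, 6, 11, 22, 33, 66.
Evaluate successive powers at the divisors of 66:
14^1 ≡ 14 (mod 67)
14^2 ≡ 62 (mod 67)
14^3 ≡ 64 (mod 67)
14^6 ≡ 9 (mod 67)
14^11 ≡ 1 (mod 67) ✓
So ord_67(14) = 11, hence |⟨14⟩| = 11.
[(Z/67Z)^× : ⟨14⟩] = 66/11 = 6.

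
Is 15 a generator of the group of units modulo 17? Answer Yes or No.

No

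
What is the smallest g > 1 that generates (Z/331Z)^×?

φ(331) = 331 − 1 = 330 = 2 · 3 · 5 · 11.
Test candidates g = 2, 3, … against the prime factors q ∈ {2, 3, 5, 11} of φ(331): g is a generator iff g^(330/q) ≢ 1 for every such q.
g = 2: 2^165 ≡ 330; 2^110 ≡ 299; 2^66 ≡ 64; 2^30 ≡ 1 — hits 1, so not a primitive root.
g = 3: 3^165 ≡ 330; 3^110 ≡ 299; 3^66 ≡ 64; 3^30 ≡ 270 — none is 1, so 3 is a primitive root.
So 3 is the smallest generator of (Z/331Z)^×.

3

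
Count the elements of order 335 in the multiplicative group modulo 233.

φ(233) = 233 − 1 = 232 = 2^3 · 29.
Since (Z/233Z)^× is cyclic of order 232, the number of elements of order d is φ(d) when d | 232 and 0 otherwise.
Since 335 ∤ 232, the count is 0.

0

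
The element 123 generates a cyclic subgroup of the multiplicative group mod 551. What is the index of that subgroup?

8

Since 123 ∈ (Z/551Z)^×, its order divides φ(551) = φ(19·29) = (19−1)·(29−1) = 18·28 = 504 = 2^3 · 3^2 · 7.
Divisors of 504: 1, 2, 3, 4, 6, 7, 8, 9, 12, 14, 18, 21, 24, 28, 36, 42, 56, 63, 72, 84, 126, 168, 252, 504.
Test each divisor d:
123^1 ≡ 123 (mod 551)
123^2 ≡ 252 (mod 551)
123^3 ≡ 140 (mod 551)
123^4 ≡ 139 (mod 551)
123^6 ≡ 315 (mod 551)
123^7 ≡ 175 (mod 551)
123^8 ≡ 36 (mod 551)
123^9 ≡ 20 (mod 551)
123^12 ≡ 45 (mod 551)
123^14 ≡ 320 (mod 551)
123^18 ≡ 400 (mod 551)
123^21 ≡ 349 (mod 551)
123^24 ≡ 372 (mod 551)
123^28 ≡ 465 (mod 551)
123^36 ≡ 210 (mod 551)
123^42 ≡ 30 (mod 551)
123^56 ≡ 233 (mod 551)
123^63 ≡ 1 (mod 551) ✓
So ord_551(123) = 63, hence |⟨123⟩| = 63.
The index is φ(551) / ord(123) = 504 / 63 = 8.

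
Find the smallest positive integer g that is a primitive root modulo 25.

2

φ(25) = φ(5^2) = 5·(5−1) = 20 = 2^2 · 5.
Test candidates g = 2, 3, … against the prime factors q ∈ {2, 5} of φ(25): g is a generator iff g^(20/q) ≢ 1 for every such q.
g = 2: 2^10 ≡ 24; 2^4 ≡ 16 — none is 1, so 2 is a primitive root.
The smallest primitive root modulo 25 is 2.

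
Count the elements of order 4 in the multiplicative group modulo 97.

φ(97) = 97 − 1 = 96 = 2^5 · 3.
In a cyclic group of order 96, there are φ(d) elements of order d for each divisor d of 96, and zero for non-divisors.
4 = 2^2 divides 96, and φ(4) = 2.

2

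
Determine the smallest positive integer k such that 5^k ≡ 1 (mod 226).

112

By Lagrange's theorem, ord_226(5) divides φ(226) = φ(2)·φ(113) = 1·112 = 112 = 2^4 · 7.
Divisors of 112: 1, 2, 4, 7, 8, 14, 16, 28, 56, 112.
Compute 5^d (mod 226) for the divisors d until we hit 1:
5^1 ≡ 5 (mod 226)
5^2 ≡ 25 (mod 226)
5^4 ≡ 173 (mod 226)
5^7 ≡ 155 (mod 226)
5^8 ≡ 97 (mod 226)
5^14 ≡ 69 (mod 226)
5^16 ≡ 143 (mod 226)
5^28 ≡ 15 (mod 226)
5^56 ≡ 225 (mod 226)
5^112 ≡ 1 (mod 226) ✓
So ord_226(5) = 112.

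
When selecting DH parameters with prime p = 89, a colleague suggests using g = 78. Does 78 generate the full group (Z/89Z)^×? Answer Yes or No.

φ(89) = 89 − 1 = 88 = 2^3 · 11.
Test 78^(88/q) mod 89 for each prime factor q of 88:
78^44 ≡ 1 (mod 89)  [q = 2: ≡ 1 ✗]
78^8 ≡ 67 (mod 89)  [q = 11: ≢ 1 ✓]
The check at q = 2 fails, so 78 generates a proper subgroup.

No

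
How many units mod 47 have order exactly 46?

22

φ(47) = 47 − 1 = 46 = 2 · 23.
Since (Z/47Z)^× is cyclic of order 46, the number of elements of order d is φ(d) when d | 46 and 0 otherwise.
46 = 2 · 23 divides 46, and φ(46) = 22.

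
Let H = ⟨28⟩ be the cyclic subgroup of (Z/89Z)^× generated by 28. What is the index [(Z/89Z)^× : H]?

1

Since 28 ∈ (Z/89Z)^×, its order divides φ(89) = 89 − 1 = 88 = 2^3 · 11.
Divisors of 88: 1, 2, 4, 8, 11, 22, 44, 88.
Test each divisor d:
28^1 ≡ 28
28^2 ≡ 72
28^4 ≡ 22
28^8 ≡ 39
28^11 ≡ 37
28^22 ≡ 34
28^44 ≡ 88
28^88 ≡ 1
The order of 28 is 88, so the subgroup it generates has 88 elements.
[(Z/89Z)^× : ⟨28⟩] = 88/88 = 1.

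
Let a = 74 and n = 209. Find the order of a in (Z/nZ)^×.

The order of 74 must divide φ(209) = φ(11·19) = (11−1)·(19−1) = 10·18 = 180 = 2^2 · 3^2 · 5.
Divisors of 180: 1, 2, 3, 4, 5, 6, 9, 10, 12, 15, 18, 20, 30, 36, 45, 60, 90, 180.
Evaluate successive powers at the divisors of 180:
74^1 ≡ 74
74^2 ≡ 42
74^3 ≡ 182
74^4 ≡ 92
74^5 ≡ 120
74^6 ≡ 102
74^9 ≡ 172
74^10 ≡ 188
74^12 ≡ 163
74^15 ≡ 197
74^18 ≡ 115
74^20 ≡ 23
74^30 ≡ 144
74^36 ≡ 58
74^45 ≡ 153
74^60 ≡ 45
74^90 ≡ 1
Hence ord(74) = 90.

90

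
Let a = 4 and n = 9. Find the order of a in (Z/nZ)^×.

3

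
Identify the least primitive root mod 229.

6

φ(229) = 229 − 1 = 228 = 2^2 · 3 · 19.
g is a primitive root iff g^(228/q) ≢ 1 (mod 229) for each prime q ∈ {2, 3, 19}.
g = 2: 2^114 ≡ 228; 2^76 ≡ 1 — hits 1, so not a primitive root.
g = 3: 3^114 ≡ 1 — hits 1, so not a primitive root.
g = 4: 4^114 ≡ 1 — hits 1, so not a primitive root.
g = 5: 5^114 ≡ 1 — hits 1, so not a primitive root.
g = 6: 6^114 ≡ 228; 6^76 ≡ 134; 6^12 ≡ 165 — none is 1, so 6 is a primitive root.
Hence the least primitive root of 229 is 6.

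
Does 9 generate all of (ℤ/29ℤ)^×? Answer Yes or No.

φ(29) = 29 − 1 = 28 = 2^2 · 7.
9 is a primitive root mod 29 iff 9^(φ(29)/q) ≢ 1 for every prime q | φ(29), i.e. q ∈ {2, 7}.
9^14 ≡ 1 (mod 29)  [q = 2: ≡ 1 ✗]
9^4 ≡ 7 (mod 29)  [q = 7: ≢ 1 ✓]
The check at q = 2 fails, so 9 generates a proper subgroup.

No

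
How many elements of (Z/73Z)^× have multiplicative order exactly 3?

φ(73) = 73 − 1 = 72 = 2^3 · 3^2.
Since (Z/73Z)^× is cyclic of order 72, the number of elements of order d is φ(d) when d | 72 and 0 otherwise.
3 | 72, and φ(3) = 3 − 1 = 2.

2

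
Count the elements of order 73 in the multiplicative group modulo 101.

0

φ(101) = 101 − 1 = 100 = 2^2 · 5^2.
In a cyclic group of order 100, there are φ(d) elements of order d for each divisor d of 100, and zero for non-divisors.
Here 100 is not a multiple of 73, so there are no elements of order 73.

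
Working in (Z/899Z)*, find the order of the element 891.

By Lagrange's theorem, ord_899(891) divides φ(899) = φ(29·31) = (29−1)·(31−1) = 28·30 = 840 = 2^3 · 3 · 5 · 7.
Divisors of 840: 1, 2, 3, 4, 5, 6, 7, 8, 10, 12, 14, 15, 20, 21, 24, 28, 30, 35, 40, 42, 56, 60, 70, 84, 105, 120, 140, 168, 210, 280, 420, 840.
Evaluate successive powers at the divisors of 840:
891^1 ≡ 891
891^2 ≡ 64
891^3 ≡ 387
891^4 ≡ 500
891^5 ≡ 495
891^6 ≡ 535
891^7 ≡ 215
891^8 ≡ 78
891^10 ≡ 497
891^12 ≡ 343
891^14 ≡ 376
891^15 ≡ 588
891^20 ≡ 683
891^21 ≡ 829
891^24 ≡ 779
891^28 ≡ 233
891^30 ≡ 528
891^35 ≡ 650
891^40 ≡ 807
891^42 ≡ 405
891^56 ≡ 349
891^60 ≡ 94
891^70 ≡ 869
891^84 ≡ 407
891^105 ≡ 278
891^120 ≡ 745
891^140 ≡ 1
So ord_899(891) = 140.

140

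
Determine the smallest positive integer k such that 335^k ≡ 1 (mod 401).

400

ord(335) | φ(401) = 401 − 1 = 400 = 2^4 · 5^2.
Divisors of 400: 1, 2, 4, 5, 8, 10, 16, 20, 25, 40, 50, 80, 100, 200, 400.
Evaluate successive powers at the divisors of 400:
335^1 ≡ 335 (mod 401)
335^2 ≡ 346 (mod 401)
335^4 ≡ 218 (mod 401)
335^5 ≡ 48 (mod 401)
335^8 ≡ 206 (mod 401)
335^10 ≡ 299 (mod 401)
335^16 ≡ 331 (mod 401)
335^20 ≡ 379 (mod 401)
335^25 ≡ 147 (mod 401)
335^40 ≡ 83 (mod 401)
335^50 ≡ 356 (mod 401)
335^80 ≡ 72 (mod 401)
335^100 ≡ 20 (mod 401)
335^200 ≡ 400 (mod 401)
335^400 ≡ 1 (mod 401) ✓
So ord_401(335) = 400.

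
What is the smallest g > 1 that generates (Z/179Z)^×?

2

φ(179) = 179 − 1 = 178 = 2 · 89.
g is a primitive root iff g^(178/q) ≢ 1 (mod 179) for each prime q ∈ {2, 89}.
g = 2: 2^89 ≡ 178; 2^2 ≡ 4 — none is 1, so 2 is a primitive root.
The smallest primitive root modulo 179 is 2.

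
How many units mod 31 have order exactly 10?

4

φ(31) = 31 − 1 = 30 = 2 · 3 · 5.
In a cyclic group of order 30, there are φ(d) elements of order d for each divisor d of 30, and zero for non-divisors.
10 = 2 · 5 divides 30, and φ(10) = 4.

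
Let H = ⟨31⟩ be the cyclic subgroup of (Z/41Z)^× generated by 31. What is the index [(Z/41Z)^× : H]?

The order of 31 must divide φ(41) = 41 − 1 = 40 = 2^3 · 5.
Divisors of 40: 1, 2, 4, 5, 8, 10, 20, 40.
Evaluate successive powers at the divisors of 40:
31^1 ≡ 31 (mod 41)
31^2 ≡ 18 (mod 41)
31^4 ≡ 37 (mod 41)
31^5 ≡ 40 (mod 41)
31^8 ≡ 16 (mod 41)
31^10 ≡ 1 (mod 41) ✓
The order of 31 is 10, so the subgroup it generates has 10 elements.
[(Z/41Z)^× : ⟨31⟩] = 40/10 = 4.

4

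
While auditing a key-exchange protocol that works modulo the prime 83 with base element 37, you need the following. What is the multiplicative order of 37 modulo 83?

ord(37) | φ(83) = 83 − 1 = 82 = 2 · 41.
Divisors of 82: 1, 2, 41, 82.
Test each divisor d:
37^1 ≡ 37 (mod 83)
37^2 ≡ 41 (mod 83)
37^41 ≡ 1 (mod 83) ✓
The smallest such exponent is 41, so the order of 37 is 41.

41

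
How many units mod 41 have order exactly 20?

8

φ(41) = 41 − 1 = 40 = 2^3 · 5.
Since (Z/41Z)^× is cyclic of order 40, the number of elements of order d is φ(d) when d | 40 and 0 otherwise.
20 = 2^2 · 5 divides 40, and φ(20) = 8.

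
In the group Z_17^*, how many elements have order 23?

0

φ(17) = 17 − 1 = 16 = 2^4.
In a cyclic group of order 16, there are φ(d) elements of order d for each divisor d of 16, and zero for non-divisors.
23 does not divide 16, so no element of (Z/17Z)^× has order 23.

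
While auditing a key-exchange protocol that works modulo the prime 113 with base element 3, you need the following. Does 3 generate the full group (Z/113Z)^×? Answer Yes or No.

Yes

φ(113) = 113 − 1 = 112 = 2^4 · 7.
It suffices to check that the order of 3 is not a proper divisor of 112: compute 3^(112/q) for q ∈ {2, 7}.
3^56 ≡ 112 (mod 113)  [q = 2: ≢ 1 ✓]
3^16 ≡ 49 (mod 113)  [q = 7: ≢ 1 ✓]
None equal 1, so ord_113(3) = 112: 3 is a primitive root.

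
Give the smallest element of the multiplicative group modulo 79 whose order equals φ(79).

3

φ(79) = 79 − 1 = 78 = 2 · 3 · 13.
g is a primitive root iff g^(78/q) ≢ 1 (mod 79) for each prime q ∈ {2, 3, 13}.
g = 2: 2^39 ≡ 1 — hits 1, so not a primitive root.
g = 3: 3^39 ≡ 78; 3^26 ≡ 23; 3^6 ≡ 18 — none is 1, so 3 is a primitive root.
So 3 is the smallest generator of (Z/79Z)^×.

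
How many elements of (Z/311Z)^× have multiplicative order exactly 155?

120

φ(311) = 311 − 1 = 310 = 2 · 5 · 31.
Since (Z/311Z)^× is cyclic of order 310, the number of elements of order d is φ(d) when d | 310 and 0 otherwise.
155 = 5 · 31 divides 310, and φ(155) = 120.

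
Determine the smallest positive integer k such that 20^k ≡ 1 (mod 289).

272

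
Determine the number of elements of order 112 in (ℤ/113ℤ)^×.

48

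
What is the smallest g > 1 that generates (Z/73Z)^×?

5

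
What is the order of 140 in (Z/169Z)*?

78

Since 140 ∈ (Z/169Z)^×, its order divides φ(169) = φ(13^2) = 13·(13−1) = 156 = 2^2 · 3 · 13.
Divisors of 156: 1, 2, 3, 4, 6, 12, 13, 26, 39, 52, 78, 156.
Evaluate successive powers at the divisors of 156:
140^1 ≡ 140 (mod 169)
140^2 ≡ 165 (mod 169)
140^3 ≡ 116 (mod 169)
140^4 ≡ 16 (mod 169)
140^6 ≡ 105 (mod 169)
140^12 ≡ 40 (mod 169)
140^13 ≡ 23 (mod 169)
140^26 ≡ 22 (mod 169)
140^39 ≡ 168 (mod 169)
140^52 ≡ 146 (mod 169)
140^78 ≡ 1 (mod 169) ✓
The smallest such exponent is 78, so the order of 140 is 78.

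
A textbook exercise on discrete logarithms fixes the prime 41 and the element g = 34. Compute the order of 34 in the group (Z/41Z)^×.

40

The order of 34 must divide φ(41) = 41 − 1 = 40 = 2^3 · 5.
Divisors of 40: 1, 2, 4, 5, 8, 10, 20, 40.
Compute 34^d (mod 41) for the divisors d until we hit 1:
34^1 ≡ 34
34^2 ≡ 8
34^4 ≡ 23
34^5 ≡ 3
34^8 ≡ 37
34^10 ≡ 9
34^20 ≡ 40
34^40 ≡ 1
So ord_41(34) = 40.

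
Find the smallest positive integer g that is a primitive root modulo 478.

7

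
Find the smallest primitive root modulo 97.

5

φ(97) = 97 − 1 = 96 = 2^5 · 3.
Test candidates g = 2, 3, … against the prime factors q ∈ {2, 3} of φ(97): g is a generator iff g^(96/q) ≢ 1 for every such q.
g = 2: 2^48 ≡ 1 — hits 1, so not a primitive root.
g = 3: 3^48 ≡ 1 — hits 1, so not a primitive root.
g = 4: 4^48 ≡ 1 — hits 1, so not a primitive root.
g = 5: 5^48 ≡ 96; 5^32 ≡ 35 — none is 1, so 5 is a primitive root.
Hence the least primitive root of 97 is 5.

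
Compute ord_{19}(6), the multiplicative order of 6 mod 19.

ord(6) | φ(19) = 19 − 1 = 18 = 2 · 3^2.
Divisors of 18: 1, 2, 3, 6, 9, 18.
Check 6^d mod 19 for each divisor in increasing order:
6^1 ≡ 6 (mod 19)
6^2 ≡ 17 (mod 19)
6^3 ≡ 7 (mod 19)
6^6 ≡ 11 (mod 19)
6^9 ≡ 1 (mod 19) ✓
So ord_19(6) = 9.

9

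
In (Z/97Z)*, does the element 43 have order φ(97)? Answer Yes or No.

No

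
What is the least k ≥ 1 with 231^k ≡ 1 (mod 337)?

By Lagrange's theorem, ord_337(231) divides φ(337) = 337 − 1 = 336 = 2^4 · 3 · 7.
Divisors of 336: 1, 2, 3, 4, 6, 7, 8, 12, 14, 16, 21, 24, 28, 42, 48, 56, 84, 112, 168, 336.
Test each divisor d:
231^1 ≡ 231 (mod 337)
231^2 ≡ 115 (mod 337)
231^3 ≡ 279 (mod 337)
231^4 ≡ 82 (mod 337)
231^6 ≡ 331 (mod 337)
231^7 ≡ 299 (mod 337)
231^8 ≡ 321 (mod 337)
231^12 ≡ 36 (mod 337)
231^14 ≡ 96 (mod 337)
231^16 ≡ 256 (mod 337)
231^21 ≡ 59 (mod 337)
231^24 ≡ 285 (mod 337)
231^28 ≡ 117 (mod 337)
231^42 ≡ 111 (mod 337)
231^48 ≡ 8 (mod 337)
231^56 ≡ 209 (mod 337)
231^84 ≡ 189 (mod 337)
231^112 ≡ 208 (mod 337)
231^168 ≡ 336 (mod 337)
231^336 ≡ 1 (mod 337) ✓
Hence ord(231) = 336.

336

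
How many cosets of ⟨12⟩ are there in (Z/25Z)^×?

1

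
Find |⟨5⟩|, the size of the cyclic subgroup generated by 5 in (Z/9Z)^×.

6

The order of 5 must divide φ(9) = φ(3^2) = 3·(3−1) = 6 = 2 · 3.
Divisors of 6: 1, 2, 3, 6.
Evaluate successive powers at the divisors of 6:
5^1 ≡ 5
5^2 ≡ 7
5^3 ≡ 8
5^6 ≡ 1
Hence ord(5) = 6.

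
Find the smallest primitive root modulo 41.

6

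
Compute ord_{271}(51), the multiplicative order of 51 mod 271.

270

The order of 51 must divide φ(271) = 271 − 1 = 270 = 2 · 3^3 · 5.
Divisors of 270: 1, 2, 3, 5, 6, 9, 10, 15, 18, 27, 30, 45, 54, 90, 135, 270.
Test each divisor d:
51^1 ≡ 51 (mod 271)
51^2 ≡ 162 (mod 271)
51^3 ≡ 132 (mod 271)
51^5 ≡ 246 (mod 271)
51^6 ≡ 80 (mod 271)
51^9 ≡ 262 (mod 271)
51^10 ≡ 83 (mod 271)
51^15 ≡ 93 (mod 271)
51^18 ≡ 81 (mod 271)
51^27 ≡ 84 (mod 271)
51^30 ≡ 248 (mod 271)
51^45 ≡ 29 (mod 271)
51^54 ≡ 10 (mod 271)
51^90 ≡ 28 (mod 271)
51^135 ≡ 270 (mod 271)
51^270 ≡ 1 (mod 271) ✓
Therefore the multiplicative order of 51 modulo 271 is 270.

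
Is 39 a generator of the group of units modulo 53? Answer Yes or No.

Yes

φ(53) = 53 − 1 = 52 = 2^2 · 13.
Test 39^(52/q) mod 53 for each prime factor q of 52:
39^26 ≡ 52 (mod 53)  [q = 2: ≢ 1 ✓]
39^4 ≡ 44 (mod 53)  [q = 13: ≢ 1 ✓]
None equal 1, so ord_53(39) = 52: 39 is a primitive root.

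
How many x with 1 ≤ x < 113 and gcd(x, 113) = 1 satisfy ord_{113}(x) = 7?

6

φ(113) = 113 − 1 = 112 = 2^4 · 7.
Since (Z/113Z)^× is cyclic of order 112, the number of elements of order d is φ(d) when d | 112 and 0 otherwise.
7 | 112, and φ(7) = 7 − 1 = 6.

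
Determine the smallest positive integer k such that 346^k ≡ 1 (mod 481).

ord(346) | φ(481) = φ(13·37) = (13−1)·(37−1) = 12·36 = 432 = 2^4 · 3^3.
Divisors of 432: 1, 2, 3, 4, 6, 8, 9, 12, 16, 18, 24, 27, 36, 48, 54, 72, 108, 144, 216, 432.
Compute 346^d (mod 481) for the divisors d until we hit 1:
346^1 ≡ 346 (mod 481)
346^2 ≡ 428 (mod 481)
346^3 ≡ 421 (mod 481)
346^4 ≡ 404 (mod 481)
346^6 ≡ 233 (mod 481)
346^8 ≡ 157 (mod 481)
346^9 ≡ 450 (mod 481)
346^12 ≡ 417 (mod 481)
346^16 ≡ 118 (mod 481)
346^18 ≡ 480 (mod 481)
346^24 ≡ 248 (mod 481)
346^27 ≡ 31 (mod 481)
346^36 ≡ 1 (mod 481) ✓
Therefore the multiplicative order of 346 modulo 481 is 36.

36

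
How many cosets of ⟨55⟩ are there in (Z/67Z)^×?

ord(55) | φ(67) = 67 − 1 = 66 = 2 · 3 · 11.
Divisors of 66: 1, 2, 3, 6, 11, 22, 33, 66.
Test each divisor d:
55^1 ≡ 55 (mod 67)
55^2 ≡ 10 (mod 67)
55^3 ≡ 14 (mod 67)
55^6 ≡ 62 (mod 67)
55^11 ≡ 37 (mod 67)
55^22 ≡ 29 (mod 67)
55^33 ≡ 1 (mod 67) ✓
Thus |⟨55⟩| = ord(55) = 33.
[(Z/67Z)^× : ⟨55⟩] = 66/33 = 2.

2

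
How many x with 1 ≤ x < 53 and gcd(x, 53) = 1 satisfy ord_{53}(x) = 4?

2

φ(53) = 53 − 1 = 52 = 2^2 · 13.
In a cyclic group of order 52, there are φ(d) elements of order d for each divisor d of 52, and zero for non-divisors.
4 = 2^2 divides 52, and φ(4) = 2.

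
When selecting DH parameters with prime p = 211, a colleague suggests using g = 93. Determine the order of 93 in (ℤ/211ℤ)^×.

105

Since 93 ∈ (Z/211Z)^×, its order divides φ(211) = 211 − 1 = 210 = 2 · 3 · 5 · 7.
Divisors of 210: 1, 2, 3, 5, 6, 7, 10, 14, 15, 21, 30, 35, 42, 70, 105, 210.
Test each divisor d:
93^1 ≡ 93
93^2 ≡ 209
93^3 ≡ 25
93^5 ≡ 161
93^6 ≡ 203
93^7 ≡ 100
93^10 ≡ 179
93^14 ≡ 83
93^15 ≡ 123
93^21 ≡ 71
93^30 ≡ 148
93^35 ≡ 196
93^42 ≡ 188
93^70 ≡ 14
93^105 ≡ 1
So ord_211(93) = 105.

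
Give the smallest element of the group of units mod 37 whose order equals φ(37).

φ(37) = 37 − 1 = 36 = 2^2 · 3^2.
Test candidates g = 2, 3, … against the prime factors q ∈ {2, 3} of φ(37): g is a generator iff g^(36/q) ≢ 1 for every such q.
g = 2: 2^18 ≡ 36; 2^12 ≡ 26 — none is 1, so 2 is a primitive root.
So 2 is the smallest generator of (Z/37Z)^×.

2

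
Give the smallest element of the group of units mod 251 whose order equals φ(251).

φ(251) = 251 − 1 = 250 = 2 · 5^3.
g is a primitive root iff g^(250/q) ≢ 1 (mod 251) for each prime q ∈ {2, 5}.
g = 2: 2^125 ≡ 250; 2^50 ≡ 1 — hits 1, so not a primitive root.
g = 3: 3^125 ≡ 1 — hits 1, so not a primitive root.
g = 4: 4^125 ≡ 1 — hits 1, so not a primitive root.
g = 5: 5^125 ≡ 1 — hits 1, so not a primitive root.
g = 6: 6^125 ≡ 250; 6^50 ≡ 219 — none is 1, so 6 is a primitive root.
Hence the least primitive root of 251 is 6.

6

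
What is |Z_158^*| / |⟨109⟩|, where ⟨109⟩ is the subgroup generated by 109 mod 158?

By Lagrange's theorem, ord_158(109) divides φ(158) = φ(2)·φ(79) = 1·78 = 78 = 2 · 3 · 13.
Divisors of 78: 1, 2, 3, 6, 13, 26, 39, 78.
Compute 109^d (mod 158) for the divisors d until we hit 1:
109^1 ≡ 109 (mod 158)
109^2 ≡ 31 (mod 158)
109^3 ≡ 61 (mod 158)
109^6 ≡ 87 (mod 158)
109^13 ≡ 103 (mod 158)
109^26 ≡ 23 (mod 158)
109^39 ≡ 157 (mod 158)
109^78 ≡ 1 (mod 158) ✓
The order of 109 is 78, so the subgroup it generates has 78 elements.
[(Z/158Z)^× : ⟨109⟩] = 78/78 = 1.

1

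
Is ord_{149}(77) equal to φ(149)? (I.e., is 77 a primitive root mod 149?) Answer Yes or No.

Yes

φ(149) = 149 − 1 = 148 = 2^2 · 37.
Test 77^(148/q) mod 149 for each prime factor q of 148:
77^74 ≡ 148 (mod 149)  [q = 2: ≢ 1 ✓]
77^4 ≡ 67 (mod 149)  [q = 37: ≢ 1 ✓]
None equal 1, so ord_149(77) = 148: 77 is a primitive root.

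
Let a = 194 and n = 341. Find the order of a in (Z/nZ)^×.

10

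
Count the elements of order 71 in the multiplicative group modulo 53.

φ(53) = 53 − 1 = 52 = 2^2 · 13.
In a cyclic group of order 52, there are φ(d) elements of order d for each divisor d of 52, and zero for non-divisors.
Since 71 ∤ 52, the count is 0.

0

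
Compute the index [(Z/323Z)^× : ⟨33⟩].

16

Since 33 ∈ (Z/323Z)^×, its order divides φ(323) = φ(17·19) = (17−1)·(19−1) = 16·18 = 288 = 2^5 · 3^2.
Divisors of 288: 1, 2, 3, 4, 6, 8, 9, 12, 16, 18, 24, 32, 36, 48, 72, 96, 144, 288.
Test each divisor d:
33^1 ≡ 33 (mod 323)
33^2 ≡ 120 (mod 323)
33^3 ≡ 84 (mod 323)
33^4 ≡ 188 (mod 323)
33^6 ≡ 273 (mod 323)
33^8 ≡ 137 (mod 323)
33^9 ≡ 322 (mod 323)
33^12 ≡ 239 (mod 323)
33^16 ≡ 35 (mod 323)
33^18 ≡ 1 (mod 323) ✓
The order of 33 is 18, so the subgroup it generates has 18 elements.
[(Z/323Z)^× : ⟨33⟩] = 288/18 = 16.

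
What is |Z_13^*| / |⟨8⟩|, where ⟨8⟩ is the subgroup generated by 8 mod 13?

3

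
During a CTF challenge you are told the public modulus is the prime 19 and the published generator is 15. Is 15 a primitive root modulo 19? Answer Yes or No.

Yes

φ(19) = 19 − 1 = 18 = 2 · 3^2.
Test 15^(18/q) mod 19 for each prime factor q of 18:
15^9 ≡ 18 (mod 19)  [q = 2: ≢ 1 ✓]
15^6 ≡ 11 (mod 19)  [q = 3: ≢ 1 ✓]
Every test exponent gives a nontrivial residue, hence 15 generates the full group.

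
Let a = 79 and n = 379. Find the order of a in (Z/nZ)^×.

ord(79) | φ(379) = 379 − 1 = 378 = 2 · 3^3 · 7.
Divisors of 378: 1, 2, 3, 6, 7, 9, 14, 18, 21, 27, 42, 54, 63, 126, 189, 378.
Test each divisor d:
79^1 ≡ 79
79^2 ≡ 177
79^3 ≡ 339
79^6 ≡ 84
79^7 ≡ 193
79^9 ≡ 51
79^14 ≡ 107
79^18 ≡ 327
79^21 ≡ 185
79^27 ≡ 1
Hence ord(79) = 27.

27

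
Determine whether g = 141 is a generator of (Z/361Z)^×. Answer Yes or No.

φ(361) = φ(19^2) = 19·(19−1) = 342 = 2 · 3^2 · 19.
Test 141^(342/q) mod 361 for each prime factor q of 342:
141^171 ≡ 360 (mod 361)  [q = 2: ≢ 1 ✓]
141^114 ≡ 1 (mod 361)  [q = 3: ≡ 1 ✗]
141^18 ≡ 20 (mod 361)  [q = 19: ≢ 1 ✓]
141^114 ≡ 1 shows ord(141) | 114, strictly less than φ(361); not a primitive root.

No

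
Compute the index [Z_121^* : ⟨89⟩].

ord(89) | φ(121) = φ(11^2) = 11·(11−1) = 110 = 2 · 5 · 11.
Divisors of 110: 1, 2, 5, 10, 11, 22, 55, 110.
Evaluate successive powers at the divisors of 110:
89^1 ≡ 89
89^2 ≡ 56
89^5 ≡ 78
89^10 ≡ 34
89^11 ≡ 1
The order of 89 is 11, so the subgroup it generates has 11 elements.
[(Z/121Z)^× : ⟨89⟩] = 110/11 = 10.

10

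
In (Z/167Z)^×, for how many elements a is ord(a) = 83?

82

φ(167) = 167 − 1 = 166 = 2 · 83.
In a cyclic group of order 166, there are φ(d) elements of order d for each divisor d of 166, and zero for non-divisors.
83 | 166, and φ(83) = 83 − 1 = 82.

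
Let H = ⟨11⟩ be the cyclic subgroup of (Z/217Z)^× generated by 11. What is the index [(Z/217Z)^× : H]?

ord(11) | φ(217) = φ(7·31) = (7−1)·(31−1) = 6·30 = 180 = 2^2 · 3^2 · 5.
Divisors of 180: 1, 2, 3, 4, 5, 6, 9, 10, 12, 15, 18, 20, 30, 36, 45, 60, 90, 180.
Compute 11^d (mod 217) for the divisors d until we hit 1:
11^1 ≡ 11 (mod 217)
11^2 ≡ 121 (mod 217)
11^3 ≡ 29 (mod 217)
11^4 ≡ 102 (mod 217)
11^5 ≡ 37 (mod 217)
11^6 ≡ 190 (mod 217)
11^9 ≡ 85 (mod 217)
11^10 ≡ 67 (mod 217)
11^12 ≡ 78 (mod 217)
11^15 ≡ 92 (mod 217)
11^18 ≡ 64 (mod 217)
11^20 ≡ 149 (mod 217)
11^30 ≡ 1 (mod 217) ✓
The order of 11 is 30, so the subgroup it generates has 30 elements.
The index is φ(217) / ord(11) = 180 / 30 = 6.

6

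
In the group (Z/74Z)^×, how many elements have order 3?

φ(74) = φ(2)·φ(37) = 1·36 = 36 = 2^2 · 3^2.
In a cyclic group of order 36, there are φ(d) elements of order d for each divisor d of 36, and zero for non-divisors.
3 | 36, and φ(3) = 3 − 1 = 2.

2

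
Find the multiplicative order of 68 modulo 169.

The order of 68 must divide φ(169) = φ(13^2) = 13·(13−1) = 156 = 2^2 · 3 · 13.
Divisors of 156: 1, 2, 3, 4, 6, 12, 13, 26, 39, 52, 78, 156.
Compute 68^d (mod 169) for the divisors d until we hit 1:
68^1 ≡ 68 (mod 169)
68^2 ≡ 61 (mod 169)
68^3 ≡ 92 (mod 169)
68^4 ≡ 3 (mod 169)
68^6 ≡ 14 (mod 169)
68^12 ≡ 27 (mod 169)
68^13 ≡ 146 (mod 169)
68^26 ≡ 22 (mod 169)
68^39 ≡ 1 (mod 169) ✓
Therefore the multiplicative order of 68 modulo 169 is 39.

39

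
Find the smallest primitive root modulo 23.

φ(23) = 23 − 1 = 22 = 2 · 11.
g is a primitive root iff g^(22/q) ≢ 1 (mod 23) for each prime q ∈ {2, 11}.
g = 2: 2^11 ≡ 1 — hits 1, so not a primitive root.
g = 3: 3^11 ≡ 1 — hits 1, so not a primitive root.
g = 4: 4^11 ≡ 1 — hits 1, so not a primitive root.
g = 5: 5^11 ≡ 22; 5^2 ≡ 2 — none is 1, so 5 is a primitive root.
The smallest primitive root modulo 23 is 5.

5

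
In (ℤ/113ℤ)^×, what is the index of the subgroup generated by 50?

By Lagrange's theorem, ord_113(50) divides φ(113) = 113 − 1 = 112 = 2^4 · 7.
Divisors of 112: 1, 2, 4, 7, 8, 14, 16, 28, 56, 112.
Compute 50^d (mod 113) for the divisors d until we hit 1:
50^1 ≡ 50 (mod 113)
50^2 ≡ 14 (mod 113)
50^4 ≡ 83 (mod 113)
50^7 ≡ 18 (mod 113)
50^8 ≡ 109 (mod 113)
50^14 ≡ 98 (mod 113)
50^16 ≡ 16 (mod 113)
50^28 ≡ 112 (mod 113)
50^56 ≡ 1 (mod 113) ✓
So ord_113(50) = 56, hence |⟨50⟩| = 56.
The index is φ(113) / ord(50) = 112 / 56 = 2.

2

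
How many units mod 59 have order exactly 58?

φ(59) = 59 − 1 = 58 = 2 · 29.
Since (Z/59Z)^× is cyclic of order 58, the number of elements of order d is φ(d) when d | 58 and 0 otherwise.
58 = 2 · 29 divides 58, and φ(58) = 28.

28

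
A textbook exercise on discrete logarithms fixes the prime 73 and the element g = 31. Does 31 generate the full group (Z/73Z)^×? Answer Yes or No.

φ(73) = 73 − 1 = 72 = 2^3 · 3^2.
Test 31^(72/q) mod 73 for each prime factor q of 72:
31^36 ≡ 72 (mod 73)  [q = 2: ≢ 1 ✓]
31^24 ≡ 64 (mod 73)  [q = 3: ≢ 1 ✓]
Every test exponent gives a nontrivial residue, hence 31 generates the full group.

Yes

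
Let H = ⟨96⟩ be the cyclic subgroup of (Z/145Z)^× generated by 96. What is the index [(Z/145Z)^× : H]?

The order of 96 must divide φ(145) = φ(5·29) = (5−1)·(29−1) = 4·28 = 112 = 2^4 · 7.
Divisors of 112: 1, 2, 4, 7, 8, 14, 16, 28, 56, 112.
Evaluate successive powers at the divisors of 112:
96^1 ≡ 96 (mod 145)
96^2 ≡ 81 (mod 145)
96^4 ≡ 36 (mod 145)
96^7 ≡ 86 (mod 145)
96^8 ≡ 136 (mod 145)
96^14 ≡ 1 (mod 145) ✓
Thus |⟨96⟩| = ord(96) = 14.
[(Z/145Z)^× : ⟨96⟩] = 112/14 = 8.

8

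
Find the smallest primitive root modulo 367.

6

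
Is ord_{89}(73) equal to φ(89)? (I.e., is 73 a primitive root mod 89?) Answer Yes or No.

No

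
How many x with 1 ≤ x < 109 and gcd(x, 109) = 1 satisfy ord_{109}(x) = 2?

φ(109) = 109 − 1 = 108 = 2^2 · 3^3.
(Z/109Z)^× is cyclic (|G| = 108); a cyclic group of order m has exactly φ(d) elements of each order d | m, and none otherwise.
2 | 108, and φ(2) = 2 − 1 = 1.

1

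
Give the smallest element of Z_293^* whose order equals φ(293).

2

φ(293) = 293 − 1 = 292 = 2^2 · 73.
Test candidates g = 2, 3, … against the prime factors q ∈ {2, 73} of φ(293): g is a generator iff g^(292/q) ≢ 1 for every such q.
g = 2: 2^146 ≡ 292; 2^4 ≡ 16 — none is 1, so 2 is a primitive root.
The smallest primitive root modulo 293 is 2.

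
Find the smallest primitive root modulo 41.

φ(41) = 41 − 1 = 40 = 2^3 · 5.
Test candidates g = 2, 3, … against the prime factors q ∈ {2, 5} of φ(41): g is a generator iff g^(40/q) ≢ 1 for every such q.
g = 2: 2^20 ≡ 1 — hits 1, so not a primitive root.
g = 3: 3^20 ≡ 40; 3^8 ≡ 1 — hits 1, so not a primitive root.
g = 4: 4^20 ≡ 1 — hits 1, so not a primitive root.
g = 5: 5^20 ≡ 1 — hits 1, so not a primitive root.
g = 6: 6^20 ≡ 40; 6^8 ≡ 10 — none is 1, so 6 is a primitive root.
So 6 is the smallest generator of (Z/41Z)^×.

6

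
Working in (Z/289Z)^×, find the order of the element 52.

17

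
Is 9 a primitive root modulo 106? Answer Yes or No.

No

φ(106) = φ(2)·φ(53) = 1·52 = 52 = 2^2 · 13.
It suffices to check that the order of 9 is not a proper divisor of 52: compute 9^(52/q) for q ∈ {2, 13}.
9^26 ≡ 1 (mod 106)  [q = 2: ≡ 1 ✗]
9^4 ≡ 95 (mod 106)  [q = 13: ≢ 1 ✓]
The check at q = 2 fails, so 9 generates a proper subgroup.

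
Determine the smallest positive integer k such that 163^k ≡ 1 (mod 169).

156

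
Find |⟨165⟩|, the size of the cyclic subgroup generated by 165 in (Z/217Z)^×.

By Lagrange's theorem, ord_217(165) divides φ(217) = φ(7·31) = (7−1)·(31−1) = 6·30 = 180 = 2^2 · 3^2 · 5.
Divisors of 180: 1, 2, 3, 4, 5, 6, 9, 10, 12, 15, 18, 20, 30, 36, 45, 60, 90, 180.
Check 165^d mod 217 for each divisor in increasing order:
165^1 ≡ 165
165^2 ≡ 100
165^3 ≡ 8
165^4 ≡ 18
165^5 ≡ 149
165^6 ≡ 64
165^9 ≡ 78
165^10 ≡ 67
165^12 ≡ 190
165^15 ≡ 1
Hence ord(165) = 15.

15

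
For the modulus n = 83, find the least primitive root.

φ(83) = 83 − 1 = 82 = 2 · 41.
Test candidates g = 2, 3, … against the prime factors q ∈ {2, 41} of φ(83): g is a generator iff g^(82/q) ≢ 1 for every such q.
g = 2: 2^41 ≡ 82; 2^2 ≡ 4 — none is 1, so 2 is a primitive root.
The smallest primitive root modulo 83 is 2.

2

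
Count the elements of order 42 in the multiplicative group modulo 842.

12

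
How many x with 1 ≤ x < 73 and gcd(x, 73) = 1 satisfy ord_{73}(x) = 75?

φ(73) = 73 − 1 = 72 = 2^3 · 3^2.
Since (Z/73Z)^× is cyclic of order 72, the number of elements of order d is φ(d) when d | 72 and 0 otherwise.
Here 72 is not a multiple of 75, so there are no elements of order 75.

0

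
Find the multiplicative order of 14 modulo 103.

17

Since 14 ∈ (Z/103Z)^×, its order divides φ(103) = 103 − 1 = 102 = 2 · 3 · 17.
Divisors of 102: 1, 2, 3, 6, 17, 34, 51, 102.
Test each divisor d:
14^1 ≡ 14 (mod 103)
14^2 ≡ 93 (mod 103)
14^3 ≡ 66 (mod 103)
14^6 ≡ 30 (mod 103)
14^17 ≡ 1 (mod 103) ✓
Therefore the multiplicative order of 14 modulo 103 is 17.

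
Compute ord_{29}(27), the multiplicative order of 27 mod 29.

28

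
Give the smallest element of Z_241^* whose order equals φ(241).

φ(241) = 241 − 1 = 240 = 2^4 · 3 · 5.
g is a primitive root iff g^(240/q) ≢ 1 (mod 241) for each prime q ∈ {2, 3, 5}.
g = 2: 2^120 ≡ 1 — hits 1, so not a primitive root.
g = 3: 3^120 ≡ 1 — hits 1, so not a primitive root.
g = 4: 4^120 ≡ 1 — hits 1, so not a primitive root.
g = 5: 5^120 ≡ 1 — hits 1, so not a primitive root.
g = 6: 6^120 ≡ 1 — hits 1, so not a primitive root.
g = 7: 7^120 ≡ 240; 7^80 ≡ 15; 7^48 ≡ 91 — none is 1, so 7 is a primitive root.
Hence the least primitive root of 241 is 7.

7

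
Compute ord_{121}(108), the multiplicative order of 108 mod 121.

The order of 108 must divide φ(121) = φ(11^2) = 11·(11−1) = 110 = 2 · 5 · 11.
Divisors of 110: 1, 2, 5, 10, 11, 22, 55, 110.
Check 108^d mod 121 for each divisor in increasing order:
108^1 ≡ 108
108^2 ≡ 48
108^5 ≡ 56
108^10 ≡ 111
108^11 ≡ 9
108^22 ≡ 81
108^55 ≡ 1
The smallest such exponent is 55, so the order of 108 is 55.

55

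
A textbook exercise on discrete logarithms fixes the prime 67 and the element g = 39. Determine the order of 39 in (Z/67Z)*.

33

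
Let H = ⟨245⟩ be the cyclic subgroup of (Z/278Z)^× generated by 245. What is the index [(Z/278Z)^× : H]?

Since 245 ∈ (Z/278Z)^×, its order divides φ(278) = φ(2)·φ(139) = 1·138 = 138 = 2 · 3 · 23.
Divisors of 138: 1, 2, 3, 6, 23, 46, 69, 138.
Test each divisor d:
245^1 ≡ 245
245^2 ≡ 255
245^3 ≡ 203
245^6 ≡ 65
245^23 ≡ 1
Thus |⟨245⟩| = ord(245) = 23.
The index is φ(278) / ord(245) = 138 / 23 = 6.

6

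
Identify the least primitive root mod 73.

φ(73) = 73 − 1 = 72 = 2^3 · 3^2.
g is a primitive root iff g^(72/q) ≢ 1 (mod 73) for each prime q ∈ {2, 3}.
g = 2: 2^36 ≡ 1 — hits 1, so not a primitive root.
g = 3: 3^36 ≡ 1 — hits 1, so not a primitive root.
g = 4: 4^36 ≡ 1 — hits 1, so not a primitive root.
g = 5: 5^36 ≡ 72; 5^24 ≡ 8 — none is 1, so 5 is a primitive root.
Hence the least primitive root of 73 is 5.

5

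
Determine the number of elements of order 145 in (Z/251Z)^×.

0

φ(251) = 251 − 1 = 250 = 2 · 5^3.
(Z/251Z)^× is cyclic (|G| = 250); a cyclic group of order m has exactly φ(d) elements of each order d | m, and none otherwise.
Here 250 is not a multiple of 145, so there are no elements of order 145.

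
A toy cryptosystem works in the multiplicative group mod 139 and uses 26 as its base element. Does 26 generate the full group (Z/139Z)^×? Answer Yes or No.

Yes

φ(139) = 139 − 1 = 138 = 2 · 3 · 23.
Test 26^(138/q) mod 139 for each prime factor q of 138:
26^69 ≡ 138 (mod 139)  [q = 2: ≢ 1 ✓]
26^46 ≡ 42 (mod 139)  [q = 3: ≢ 1 ✓]
26^6 ≡ 91 (mod 139)  [q = 23: ≢ 1 ✓]
Every test exponent gives a nontrivial residue, hence 26 generates the full group.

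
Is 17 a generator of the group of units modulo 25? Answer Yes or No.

φ(25) = φ(5^2) = 5·(5−1) = 20 = 2^2 · 5.
17 is a primitive root mod 25 iff 17^(φ(25)/q) ≢ 1 for every prime q | φ(25), i.e. q ∈ {2, 5}.
17^10 ≡ 24 (mod 25)  [q = 2: ≢ 1 ✓]
17^4 ≡ 21 (mod 25)  [q = 5: ≢ 1 ✓]
All checks pass, so 17 has order 20 and is a primitive root modulo 25.

Yes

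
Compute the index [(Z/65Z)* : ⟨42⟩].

4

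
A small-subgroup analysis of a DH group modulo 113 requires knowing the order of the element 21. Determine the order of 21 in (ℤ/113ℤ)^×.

112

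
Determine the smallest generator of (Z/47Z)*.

φ(47) = 47 − 1 = 46 = 2 · 23.
Test candidates g = 2, 3, … against the prime factors q ∈ {2, 23} of φ(47): g is a generator iff g^(46/q) ≢ 1 for every such q.
g = 2: 2^23 ≡ 1 — hits 1, so not a primitive root.
g = 3: 3^23 ≡ 1 — hits 1, so not a primitive root.
g = 4: 4^23 ≡ 1 — hits 1, so not a primitive root.
g = 5: 5^23 ≡ 46; 5^2 ≡ 25 — none is 1, so 5 is a primitive root.
Hence the least primitive root of 47 is 5.

5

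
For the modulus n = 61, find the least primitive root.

φ(61) = 61 − 1 = 60 = 2^2 · 3 · 5.
g is a primitive root iff g^(60/q) ≢ 1 (mod 61) for each prime q ∈ {2, 3, 5}.
g = 2: 2^30 ≡ 60; 2^20 ≡ 47; 2^12 ≡ 9 — none is 1, so 2 is a primitive root.
So 2 is the smallest generator of (Z/61Z)^×.

2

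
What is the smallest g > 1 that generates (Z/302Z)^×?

φ(302) = φ(2)·φ(151) = 1·150 = 150 = 2 · 3 · 5^2.
Test candidates g = 2, 3, … against the prime factors q ∈ {2, 3, 5} of φ(302): g is a generator iff g^(150/q) ≢ 1 for every such q.
g = 2: gcd(2, 302) = 2 > 1, not a unit — skip.
g = 3: 3^75 ≡ 301; 3^50 ≡ 1 — hits 1, so not a primitive root.
g = 4: gcd(4, 302) = 2 > 1, not a unit — skip.
g = 5: 5^75 ≡ 1 — hits 1, so not a primitive root.
g = 6: gcd(6, 302) = 2 > 1, not a unit — skip.
g = 7: 7^75 ≡ 301; 7^50 ≡ 183; 7^30 ≡ 159 — none is 1, so 7 is a primitive root.
The smallest primitive root modulo 302 is 7.

7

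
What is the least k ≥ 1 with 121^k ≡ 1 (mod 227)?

113

ord(121) | φ(227) = 227 − 1 = 226 = 2 · 113.
Divisors of 226: 1, 2, 113, 226.
Compute 121^d (mod 227) for the divisors d until we hit 1:
121^1 ≡ 121 (mod 227)
121^2 ≡ 113 (mod 227)
121^113 ≡ 1 (mod 227) ✓
Hence ord(121) = 113.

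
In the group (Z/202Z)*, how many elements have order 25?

20

φ(202) = φ(2)·φ(101) = 1·100 = 100 = 2^2 · 5^2.
In a cyclic group of order 100, there are φ(d) elements of order d for each divisor d of 100, and zero for non-divisors.
25 = 5^2 divides 100, and φ(25) = 20.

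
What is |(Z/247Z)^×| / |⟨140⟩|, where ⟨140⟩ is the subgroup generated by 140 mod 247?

ord(140) | φ(247) = φ(13·19) = (13−1)·(19−1) = 12·18 = 216 = 2^3 · 3^3.
Divisors of 216: 1, 2, 3, 4, 6, 8, 9, 12, 18, 24, 27, 36, 54, 72, 108, 216.
Test each divisor d:
140^1 ≡ 140 (mod 247)
140^2 ≡ 87 (mod 247)
140^3 ≡ 77 (mod 247)
140^4 ≡ 159 (mod 247)
140^6 ≡ 1 (mod 247) ✓
The order of 140 is 6, so the subgroup it generates has 6 elements.
The index is φ(247) / ord(140) = 216 / 6 = 36.

36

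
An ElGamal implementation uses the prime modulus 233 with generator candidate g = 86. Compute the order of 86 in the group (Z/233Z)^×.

232

Since 86 ∈ (Z/233Z)^×, its order divides φ(233) = 233 − 1 = 232 = 2^3 · 29.
Divisors of 232: 1, 2, 4, 8, 29, 58, 116, 232.
Evaluate successive powers at the divisors of 232:
86^1 ≡ 86 (mod 233)
86^2 ≡ 173 (mod 233)
86^4 ≡ 105 (mod 233)
86^8 ≡ 74 (mod 233)
86^29 ≡ 221 (mod 233)
86^58 ≡ 144 (mod 233)
86^116 ≡ 232 (mod 233)
86^232 ≡ 1 (mod 233) ✓
So ord_233(86) = 232.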